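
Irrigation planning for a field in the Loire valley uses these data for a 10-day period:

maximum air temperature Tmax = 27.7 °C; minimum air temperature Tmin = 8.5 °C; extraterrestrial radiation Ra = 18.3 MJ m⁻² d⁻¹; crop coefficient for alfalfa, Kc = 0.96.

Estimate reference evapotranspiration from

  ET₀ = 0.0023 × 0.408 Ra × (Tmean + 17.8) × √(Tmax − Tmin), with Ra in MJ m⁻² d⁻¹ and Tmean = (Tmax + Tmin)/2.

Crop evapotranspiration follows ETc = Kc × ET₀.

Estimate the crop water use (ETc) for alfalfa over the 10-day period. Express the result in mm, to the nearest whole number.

Tmean = (27.7 + 8.5)/2 = 18.10 °C
0.408 Ra = 0.408 × 18.3 = 7.4664 mm/d equivalent
ET₀ = 0.0023 × 7.4664 × (18.10 + 17.8) × √19.2 = 0.0023 × 7.4664 × 35.90 × 4.3818 = 2.7014 mm/d
ETc = Kc × ET₀ = 0.96 × 2.7014 = 2.5933 mm/d
Over 10 days: 2.5933 × 10 = 25.933 mm

26 mm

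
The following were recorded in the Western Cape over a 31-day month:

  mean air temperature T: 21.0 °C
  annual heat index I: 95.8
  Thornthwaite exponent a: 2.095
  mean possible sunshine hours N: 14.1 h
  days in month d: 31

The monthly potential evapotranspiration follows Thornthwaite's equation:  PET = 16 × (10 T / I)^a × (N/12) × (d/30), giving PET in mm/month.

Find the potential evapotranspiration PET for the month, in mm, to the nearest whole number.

10T/I = 10 × 21.0 / 95.8 = 2.1921
(10T/I)^a = 2.1921^2.095 = 5.1773
Uncorrected PET = 16 × 5.1773 = 82.837 mm
Correction = (N/12)(d/30) = (14.1/12)(31/30) = 1.2142
PET = 82.837 × 1.2142 = 100.581 mm/month

101 mm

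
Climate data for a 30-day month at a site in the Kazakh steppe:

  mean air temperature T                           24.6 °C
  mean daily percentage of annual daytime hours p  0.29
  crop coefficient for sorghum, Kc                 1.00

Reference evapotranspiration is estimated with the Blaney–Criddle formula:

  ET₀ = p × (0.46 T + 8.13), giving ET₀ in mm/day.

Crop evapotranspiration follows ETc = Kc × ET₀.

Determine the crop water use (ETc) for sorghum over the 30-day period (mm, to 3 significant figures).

ET₀ = 0.29 × (0.46 × 24.6 + 8.13) = 0.29 × 19.446 = 5.6393 mm/d
ETc = Kc × ET₀ = 1.00 × 5.6393 = 5.6393 mm/d
Over 30 days: 5.6393 × 30 = 169.179 mm

169 mm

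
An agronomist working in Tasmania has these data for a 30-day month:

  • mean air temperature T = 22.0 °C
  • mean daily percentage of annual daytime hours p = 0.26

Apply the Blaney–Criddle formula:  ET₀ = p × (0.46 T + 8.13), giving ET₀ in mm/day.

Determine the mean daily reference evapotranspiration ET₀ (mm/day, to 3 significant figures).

4.75 mm/day

ET₀ = 0.26 × (0.46 × 22.0 + 8.13) = 0.26 × 18.250 = 4.7450 mm/d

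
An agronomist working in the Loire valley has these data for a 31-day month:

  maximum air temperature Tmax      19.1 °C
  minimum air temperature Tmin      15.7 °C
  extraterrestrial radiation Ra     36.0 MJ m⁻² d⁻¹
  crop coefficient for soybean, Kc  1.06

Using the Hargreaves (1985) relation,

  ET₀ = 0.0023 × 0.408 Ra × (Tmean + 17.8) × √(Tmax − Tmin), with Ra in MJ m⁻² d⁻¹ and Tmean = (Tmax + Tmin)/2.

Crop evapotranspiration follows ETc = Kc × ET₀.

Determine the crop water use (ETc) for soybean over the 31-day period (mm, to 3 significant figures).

Tmean = (19.1 + 15.7)/2 = 17.40 °C
0.408 Ra = 0.408 × 36.0 = 14.6880 mm/d equivalent
ET₀ = 0.0023 × 14.6880 × (17.40 + 17.8) × √3.4 = 0.0023 × 14.6880 × 35.20 × 1.8439 = 2.1927 mm/d
ETc = Kc × ET₀ = 1.06 × 2.1927 = 2.3243 mm/d
Over 31 days: 2.3243 × 31 = 72.053 mm

72.1 mm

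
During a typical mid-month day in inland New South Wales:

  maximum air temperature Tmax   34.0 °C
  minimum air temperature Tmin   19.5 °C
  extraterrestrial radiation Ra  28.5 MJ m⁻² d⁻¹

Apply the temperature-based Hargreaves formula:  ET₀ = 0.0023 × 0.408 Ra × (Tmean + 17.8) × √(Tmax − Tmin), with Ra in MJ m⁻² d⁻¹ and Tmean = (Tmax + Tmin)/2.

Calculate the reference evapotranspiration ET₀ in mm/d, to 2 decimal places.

4.54 mm/d

Tmean = (34.0 + 19.5)/2 = 26.75 °C
0.408 Ra = 0.408 × 28.5 = 11.6280 mm/d equivalent
ET₀ = 0.0023 × 11.6280 × (26.75 + 17.8) × √14.5 = 0.0023 × 11.6280 × 44.55 × 3.8079 = 4.5370 mm/d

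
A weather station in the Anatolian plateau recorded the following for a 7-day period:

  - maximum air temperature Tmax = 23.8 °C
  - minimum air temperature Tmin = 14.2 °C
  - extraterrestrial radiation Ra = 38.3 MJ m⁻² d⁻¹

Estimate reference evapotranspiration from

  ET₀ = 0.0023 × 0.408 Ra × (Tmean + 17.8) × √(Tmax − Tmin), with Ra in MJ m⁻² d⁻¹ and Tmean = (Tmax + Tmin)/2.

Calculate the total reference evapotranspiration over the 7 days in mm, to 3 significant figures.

28.7 mm

Tmean = (23.8 + 14.2)/2 = 19.00 °C
0.408 Ra = 0.408 × 38.3 = 15.6264 mm/d equivalent
ET₀ = 0.0023 × 15.6264 × (19.00 + 17.8) × √9.6 = 0.0023 × 15.6264 × 36.80 × 3.0984 = 4.0980 mm/d
Over 7 days: 4.0980 × 7 = 28.686 mm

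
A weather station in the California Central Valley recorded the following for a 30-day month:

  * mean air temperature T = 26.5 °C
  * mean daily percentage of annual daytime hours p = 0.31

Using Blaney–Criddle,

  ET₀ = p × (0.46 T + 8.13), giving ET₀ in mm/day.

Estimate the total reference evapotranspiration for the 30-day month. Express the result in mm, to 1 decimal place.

189.0 mm

ET₀ = 0.31 × (0.46 × 26.5 + 8.13) = 0.31 × 20.320 = 6.2992 mm/d
Monthly total = 6.2992 × 30 = 188.976 mm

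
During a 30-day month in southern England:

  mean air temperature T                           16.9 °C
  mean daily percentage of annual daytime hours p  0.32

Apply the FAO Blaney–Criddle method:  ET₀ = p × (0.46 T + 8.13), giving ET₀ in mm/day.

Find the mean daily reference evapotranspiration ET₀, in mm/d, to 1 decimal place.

ET₀ = 0.32 × (0.46 × 16.9 + 8.13) = 0.32 × 15.904 = 5.0893 mm/d

5.1 mm/d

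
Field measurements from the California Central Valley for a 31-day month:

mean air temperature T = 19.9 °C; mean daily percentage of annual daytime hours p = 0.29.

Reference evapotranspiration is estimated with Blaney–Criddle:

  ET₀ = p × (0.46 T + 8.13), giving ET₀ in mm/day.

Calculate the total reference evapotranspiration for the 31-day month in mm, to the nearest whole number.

155 mm

ET₀ = 0.29 × (0.46 × 19.9 + 8.13) = 0.29 × 17.284 = 5.0124 mm/d
Monthly total = 5.0124 × 31 = 155.384 mm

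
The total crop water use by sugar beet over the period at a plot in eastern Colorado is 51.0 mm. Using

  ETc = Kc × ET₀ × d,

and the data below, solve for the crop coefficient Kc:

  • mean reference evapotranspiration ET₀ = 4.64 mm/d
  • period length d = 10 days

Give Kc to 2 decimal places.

ETc = Kc × ET₀ × d  ⇒  Kc = ETc / (ET₀ × d)
Kc = 51.0 / (4.64 × 10) = 51.0 / 46.40 = 1.0991

1.10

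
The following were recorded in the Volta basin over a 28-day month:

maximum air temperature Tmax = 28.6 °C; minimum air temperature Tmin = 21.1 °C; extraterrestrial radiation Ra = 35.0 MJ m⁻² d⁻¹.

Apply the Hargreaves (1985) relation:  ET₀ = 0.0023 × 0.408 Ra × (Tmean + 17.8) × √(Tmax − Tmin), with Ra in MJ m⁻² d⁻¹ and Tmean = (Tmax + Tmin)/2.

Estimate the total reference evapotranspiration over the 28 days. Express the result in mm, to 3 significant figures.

Tmean = (28.6 + 21.1)/2 = 24.85 °C
0.408 Ra = 0.408 × 35.0 = 14.2800 mm/d equivalent
ET₀ = 0.0023 × 14.2800 × (24.85 + 17.8) × √7.5 = 0.0023 × 14.2800 × 42.65 × 2.7386 = 3.8362 mm/d
Over 28 days: 3.8362 × 28 = 107.414 mm

107 mm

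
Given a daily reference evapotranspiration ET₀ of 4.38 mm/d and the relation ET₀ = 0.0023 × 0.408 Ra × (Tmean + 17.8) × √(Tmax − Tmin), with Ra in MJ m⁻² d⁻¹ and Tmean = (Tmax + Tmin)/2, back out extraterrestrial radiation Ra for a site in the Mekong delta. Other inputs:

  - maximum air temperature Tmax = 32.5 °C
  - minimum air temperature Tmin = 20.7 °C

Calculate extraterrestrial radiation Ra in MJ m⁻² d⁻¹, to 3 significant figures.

Tmean = (32.5+20.7)/2 = 26.60 °C; ΔT = 11.8
Ra = ET₀ / [0.0023 × 0.408 × (Tmean+17.8) × √ΔT]
   = 4.38 / (0.0023 × 0.408 × 44.40 × 3.4351) = 30.603 MJ m⁻² d⁻¹

30.6 MJ m⁻² d⁻¹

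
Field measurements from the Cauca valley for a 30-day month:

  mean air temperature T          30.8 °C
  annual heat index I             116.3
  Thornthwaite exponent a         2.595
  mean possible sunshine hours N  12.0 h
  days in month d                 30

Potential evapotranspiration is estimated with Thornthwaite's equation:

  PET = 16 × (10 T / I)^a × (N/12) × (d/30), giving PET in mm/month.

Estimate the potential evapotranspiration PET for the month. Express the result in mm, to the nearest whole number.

10T/I = 10 × 30.8 / 116.3 = 2.6483
(10T/I)^a = 2.6483^2.595 = 12.5199
Uncorrected PET = 16 × 12.5199 = 200.318 mm
Correction = (N/12)(d/30) = (12.0/12)(30/30) = 1.0000
PET = 200.318 × 1.0000 = 200.318 mm/month

200 mm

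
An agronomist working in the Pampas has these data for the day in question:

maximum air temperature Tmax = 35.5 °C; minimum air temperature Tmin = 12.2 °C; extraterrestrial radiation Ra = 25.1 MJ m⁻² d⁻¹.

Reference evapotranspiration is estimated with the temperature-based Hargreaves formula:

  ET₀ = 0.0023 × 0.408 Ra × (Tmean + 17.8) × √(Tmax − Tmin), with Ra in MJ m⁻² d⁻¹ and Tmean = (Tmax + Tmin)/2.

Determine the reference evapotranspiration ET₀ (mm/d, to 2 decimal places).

Tmean = (35.5 + 12.2)/2 = 23.85 °C
0.408 Ra = 0.408 × 25.1 = 10.2408 mm/d equivalent
ET₀ = 0.0023 × 10.2408 × (23.85 + 17.8) × √23.3 = 0.0023 × 10.2408 × 41.65 × 4.8270 = 4.7354 mm/d

4.74 mm/d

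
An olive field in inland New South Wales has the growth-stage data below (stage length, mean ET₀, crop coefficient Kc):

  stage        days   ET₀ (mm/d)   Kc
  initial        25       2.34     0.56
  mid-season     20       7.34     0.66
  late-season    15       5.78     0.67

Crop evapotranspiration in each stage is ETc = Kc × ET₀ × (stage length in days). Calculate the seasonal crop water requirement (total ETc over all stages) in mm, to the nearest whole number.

initial: 0.56 × 2.34 × 25 = 32.76 mm
mid-season: 0.66 × 7.34 × 20 = 96.89 mm
late-season: 0.67 × 5.78 × 15 = 58.09 mm
Seasonal total = 187.74 mm

188 mm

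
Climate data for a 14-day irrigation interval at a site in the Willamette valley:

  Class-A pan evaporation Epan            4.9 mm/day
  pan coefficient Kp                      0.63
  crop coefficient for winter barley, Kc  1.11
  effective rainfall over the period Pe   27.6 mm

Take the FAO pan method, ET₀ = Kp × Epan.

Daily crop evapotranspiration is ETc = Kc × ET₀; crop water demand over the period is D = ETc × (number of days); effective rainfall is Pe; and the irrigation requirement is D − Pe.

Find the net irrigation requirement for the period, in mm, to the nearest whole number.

ET₀ = 0.63 × 4.9 = 3.0870 mm/d
ETc = Kc × ET₀ = 1.11 × 3.0870 = 3.4266 mm/d
Crop demand D = ETc × 14 d = 3.4266 × 14 = 47.972 mm
D − Pe = 47.972 − 27.6 = 20.372 mm

20 mm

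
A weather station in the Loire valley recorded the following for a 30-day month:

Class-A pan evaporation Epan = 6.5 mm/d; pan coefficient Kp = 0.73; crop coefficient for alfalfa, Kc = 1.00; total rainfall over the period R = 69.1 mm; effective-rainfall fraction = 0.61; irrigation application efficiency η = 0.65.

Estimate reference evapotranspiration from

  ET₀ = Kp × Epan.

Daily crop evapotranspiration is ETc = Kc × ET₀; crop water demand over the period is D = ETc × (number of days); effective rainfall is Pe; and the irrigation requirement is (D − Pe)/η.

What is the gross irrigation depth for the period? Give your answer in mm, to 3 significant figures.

ET₀ = 0.73 × 6.5 = 4.7450 mm/d
ETc = Kc × ET₀ = 1.00 × 4.7450 = 4.7450 mm/d
Crop demand D = ETc × 30 d = 4.7450 × 30 = 142.350 mm
Pe = 0.61 × 69.1 = 42.151 mm
D − Pe = 142.350 − 42.151 = 100.199 mm
Gross irrigation = 100.199 / 0.65 = 154.152 mm

154 mm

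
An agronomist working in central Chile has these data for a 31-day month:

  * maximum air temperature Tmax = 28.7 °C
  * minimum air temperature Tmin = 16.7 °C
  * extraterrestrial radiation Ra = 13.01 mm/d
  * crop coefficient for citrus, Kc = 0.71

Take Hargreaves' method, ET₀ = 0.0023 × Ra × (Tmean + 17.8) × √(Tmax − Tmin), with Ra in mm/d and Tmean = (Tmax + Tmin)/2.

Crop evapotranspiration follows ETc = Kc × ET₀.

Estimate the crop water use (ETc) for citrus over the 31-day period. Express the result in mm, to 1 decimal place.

Tmean = (28.7 + 16.7)/2 = 22.70 °C
ET₀ = 0.0023 × 13.01 × (22.70 + 17.8) × √12.0 = 0.0023 × 13.01 × 40.50 × 3.4641 = 4.1981 mm/d
ETc = Kc × ET₀ = 0.71 × 4.1981 = 2.9807 mm/d
Over 31 days: 2.9807 × 31 = 92.402 mm

92.4 mm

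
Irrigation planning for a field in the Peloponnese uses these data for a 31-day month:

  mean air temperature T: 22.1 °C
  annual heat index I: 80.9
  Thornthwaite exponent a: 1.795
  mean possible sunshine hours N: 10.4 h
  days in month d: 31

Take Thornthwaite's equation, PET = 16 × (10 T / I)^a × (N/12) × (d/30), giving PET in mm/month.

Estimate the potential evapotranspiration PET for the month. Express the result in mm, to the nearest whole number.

87 mm

10T/I = 10 × 22.1 / 80.9 = 2.7318
(10T/I)^a = 2.7318^1.795 = 6.0733
Uncorrected PET = 16 × 6.0733 = 97.173 mm
Correction = (N/12)(d/30) = (10.4/12)(31/30) = 0.8956
PET = 97.173 × 0.8956 = 87.028 mm/month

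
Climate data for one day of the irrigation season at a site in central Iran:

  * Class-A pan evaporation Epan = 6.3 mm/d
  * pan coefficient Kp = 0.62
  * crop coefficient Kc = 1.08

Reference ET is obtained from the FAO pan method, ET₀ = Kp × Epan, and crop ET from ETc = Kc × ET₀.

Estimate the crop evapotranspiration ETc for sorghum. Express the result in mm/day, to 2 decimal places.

ET₀ = 0.62 × 6.3 = 3.9060 mm/d
ETc = Kc × ET₀ = 1.08 × 3.9060 = 4.2185 mm/d

4.22 mm/day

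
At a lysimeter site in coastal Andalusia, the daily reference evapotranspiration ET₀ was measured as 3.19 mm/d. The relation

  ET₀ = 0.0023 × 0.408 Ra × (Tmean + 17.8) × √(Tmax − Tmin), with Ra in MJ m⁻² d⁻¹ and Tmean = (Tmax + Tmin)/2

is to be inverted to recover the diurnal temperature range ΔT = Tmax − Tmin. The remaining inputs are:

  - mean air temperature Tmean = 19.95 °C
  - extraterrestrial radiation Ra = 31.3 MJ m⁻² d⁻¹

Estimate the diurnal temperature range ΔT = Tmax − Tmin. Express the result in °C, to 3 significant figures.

√ΔT = ET₀ / [0.0023 × 0.408 × Ra × (Tmean+17.8)] = 3.19 / (0.0023 × 12.7704 × 37.75) = 2.8770
ΔT = 2.8770² = 8.277 °C

8.28 °C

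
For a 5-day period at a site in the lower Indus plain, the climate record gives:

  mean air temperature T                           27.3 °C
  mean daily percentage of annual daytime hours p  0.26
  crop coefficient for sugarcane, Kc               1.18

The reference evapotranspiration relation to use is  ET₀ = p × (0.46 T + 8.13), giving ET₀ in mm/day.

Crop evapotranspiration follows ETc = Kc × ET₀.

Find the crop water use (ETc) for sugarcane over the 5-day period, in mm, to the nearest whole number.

32 mm

ET₀ = 0.26 × (0.46 × 27.3 + 8.13) = 0.26 × 20.688 = 5.3789 mm/d
ETc = Kc × ET₀ = 1.18 × 5.3789 = 6.3471 mm/d
Over 5 days: 6.3471 × 5 = 31.736 mm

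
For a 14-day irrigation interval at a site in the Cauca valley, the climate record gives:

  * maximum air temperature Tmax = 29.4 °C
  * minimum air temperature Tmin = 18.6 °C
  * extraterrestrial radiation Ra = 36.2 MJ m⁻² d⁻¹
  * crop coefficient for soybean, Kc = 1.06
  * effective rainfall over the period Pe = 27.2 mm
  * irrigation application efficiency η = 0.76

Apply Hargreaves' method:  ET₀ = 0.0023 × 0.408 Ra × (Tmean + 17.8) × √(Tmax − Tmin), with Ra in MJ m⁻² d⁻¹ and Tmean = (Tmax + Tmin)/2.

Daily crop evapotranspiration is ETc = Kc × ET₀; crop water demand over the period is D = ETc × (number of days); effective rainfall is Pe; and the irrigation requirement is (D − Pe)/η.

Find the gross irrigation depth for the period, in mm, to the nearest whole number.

Tmean = (29.4 + 18.6)/2 = 24.00 °C
0.408 Ra = 0.408 × 36.2 = 14.7696 mm/d equivalent
ET₀ = 0.0023 × 14.7696 × (24.00 + 17.8) × √10.8 = 0.0023 × 14.7696 × 41.80 × 3.2863 = 4.6664 mm/d
ETc = Kc × ET₀ = 1.06 × 4.6664 = 4.9464 mm/d
Crop demand D = ETc × 14 d = 4.9464 × 14 = 69.250 mm
D − Pe = 69.250 − 27.2 = 42.050 mm
Gross irrigation = 42.050 / 0.76 = 55.329 mm

55 mm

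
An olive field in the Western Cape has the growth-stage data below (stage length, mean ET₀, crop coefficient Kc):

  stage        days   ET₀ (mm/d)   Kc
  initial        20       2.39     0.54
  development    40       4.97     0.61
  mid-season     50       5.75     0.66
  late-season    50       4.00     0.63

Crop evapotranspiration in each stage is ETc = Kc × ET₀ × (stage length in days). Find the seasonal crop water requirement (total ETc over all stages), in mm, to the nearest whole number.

initial: 0.54 × 2.39 × 20 = 25.81 mm
development: 0.61 × 4.97 × 40 = 121.27 mm
mid-season: 0.66 × 5.75 × 50 = 189.75 mm
late-season: 0.63 × 4.00 × 50 = 126.00 mm
Seasonal total = 462.83 mm

463 mm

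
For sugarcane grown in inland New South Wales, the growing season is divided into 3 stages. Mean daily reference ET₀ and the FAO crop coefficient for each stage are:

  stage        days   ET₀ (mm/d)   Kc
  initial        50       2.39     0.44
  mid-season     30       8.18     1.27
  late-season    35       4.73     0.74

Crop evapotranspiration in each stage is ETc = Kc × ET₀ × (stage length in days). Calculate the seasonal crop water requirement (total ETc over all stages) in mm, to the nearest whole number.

initial: 0.44 × 2.39 × 50 = 52.58 mm
mid-season: 1.27 × 8.18 × 30 = 311.66 mm
late-season: 0.74 × 4.73 × 35 = 122.51 mm
Seasonal total = 486.75 mm

487 mm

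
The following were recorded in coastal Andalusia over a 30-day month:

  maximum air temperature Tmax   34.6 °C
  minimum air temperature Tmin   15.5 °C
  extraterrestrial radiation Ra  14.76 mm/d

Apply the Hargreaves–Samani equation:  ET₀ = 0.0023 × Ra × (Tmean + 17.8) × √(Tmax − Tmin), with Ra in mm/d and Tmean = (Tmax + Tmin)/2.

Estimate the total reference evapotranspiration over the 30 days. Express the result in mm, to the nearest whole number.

Tmean = (34.6 + 15.5)/2 = 25.05 °C
ET₀ = 0.0023 × 14.76 × (25.05 + 17.8) × √19.1 = 0.0023 × 14.76 × 42.85 × 4.3704 = 6.3575 mm/d
Over 30 days: 6.3575 × 30 = 190.725 mm

191 mm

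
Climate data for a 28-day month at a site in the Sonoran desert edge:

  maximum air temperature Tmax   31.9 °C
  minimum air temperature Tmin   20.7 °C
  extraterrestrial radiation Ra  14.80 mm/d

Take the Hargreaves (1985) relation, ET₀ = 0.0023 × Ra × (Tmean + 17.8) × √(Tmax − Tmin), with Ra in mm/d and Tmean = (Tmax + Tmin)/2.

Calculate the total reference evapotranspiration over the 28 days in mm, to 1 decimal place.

Tmean = (31.9 + 20.7)/2 = 26.30 °C
ET₀ = 0.0023 × 14.80 × (26.30 + 17.8) × √11.2 = 0.0023 × 14.80 × 44.10 × 3.3466 = 5.0238 mm/d
Over 28 days: 5.0238 × 28 = 140.666 mm

140.7 mm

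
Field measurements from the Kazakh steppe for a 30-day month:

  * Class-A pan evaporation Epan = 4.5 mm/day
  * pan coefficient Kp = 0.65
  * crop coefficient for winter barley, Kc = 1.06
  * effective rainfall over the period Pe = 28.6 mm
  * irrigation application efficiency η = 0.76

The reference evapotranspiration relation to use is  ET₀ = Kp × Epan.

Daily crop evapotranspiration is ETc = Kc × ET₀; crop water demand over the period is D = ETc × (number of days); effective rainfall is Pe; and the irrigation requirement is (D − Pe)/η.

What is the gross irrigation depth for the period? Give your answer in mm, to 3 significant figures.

84.8 mm

ET₀ = 0.65 × 4.5 = 2.9250 mm/d
ETc = Kc × ET₀ = 1.06 × 2.9250 = 3.1005 mm/d
Crop demand D = ETc × 30 d = 3.1005 × 30 = 93.015 mm
D − Pe = 93.015 − 28.6 = 64.415 mm
Gross irrigation = 64.415 / 0.76 = 84.757 mm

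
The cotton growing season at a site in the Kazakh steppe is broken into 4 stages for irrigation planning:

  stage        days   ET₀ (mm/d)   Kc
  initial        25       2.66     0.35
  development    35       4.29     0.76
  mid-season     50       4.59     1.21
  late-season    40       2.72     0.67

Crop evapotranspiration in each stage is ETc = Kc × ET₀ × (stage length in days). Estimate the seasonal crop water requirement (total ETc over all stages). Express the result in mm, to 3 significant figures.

initial: 0.35 × 2.66 × 25 = 23.28 mm
development: 0.76 × 4.29 × 35 = 114.11 mm
mid-season: 1.21 × 4.59 × 50 = 277.70 mm
late-season: 0.67 × 2.72 × 40 = 72.90 mm
Seasonal total = 487.99 mm

488 mm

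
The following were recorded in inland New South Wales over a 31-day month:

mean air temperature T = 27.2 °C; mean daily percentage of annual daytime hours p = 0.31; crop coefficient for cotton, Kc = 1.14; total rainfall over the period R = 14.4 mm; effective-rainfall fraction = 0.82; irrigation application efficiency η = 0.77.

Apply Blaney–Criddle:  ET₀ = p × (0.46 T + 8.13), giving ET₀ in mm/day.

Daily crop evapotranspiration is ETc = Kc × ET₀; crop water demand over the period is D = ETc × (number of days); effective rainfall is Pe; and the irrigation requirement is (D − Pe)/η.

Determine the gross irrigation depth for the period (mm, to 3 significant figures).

ET₀ = 0.31 × (0.46 × 27.2 + 8.13) = 0.31 × 20.642 = 6.3990 mm/d
ETc = Kc × ET₀ = 1.14 × 6.3990 = 7.2949 mm/d
Crop demand D = ETc × 31 d = 7.2949 × 31 = 226.142 mm
Pe = 0.82 × 14.4 = 11.808 mm
D − Pe = 226.142 − 11.808 = 214.334 mm
Gross irrigation = 214.334 / 0.77 = 278.356 mm

278 mm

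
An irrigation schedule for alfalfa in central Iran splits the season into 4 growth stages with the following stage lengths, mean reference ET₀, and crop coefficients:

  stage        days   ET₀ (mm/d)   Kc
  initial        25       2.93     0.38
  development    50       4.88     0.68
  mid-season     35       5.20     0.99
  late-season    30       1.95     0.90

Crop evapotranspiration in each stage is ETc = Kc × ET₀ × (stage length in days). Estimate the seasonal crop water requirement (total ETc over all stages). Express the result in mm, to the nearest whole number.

initial: 0.38 × 2.93 × 25 = 27.84 mm
development: 0.68 × 4.88 × 50 = 165.92 mm
mid-season: 0.99 × 5.20 × 35 = 180.18 mm
late-season: 0.90 × 1.95 × 30 = 52.65 mm
Seasonal total = 426.59 mm

427 mm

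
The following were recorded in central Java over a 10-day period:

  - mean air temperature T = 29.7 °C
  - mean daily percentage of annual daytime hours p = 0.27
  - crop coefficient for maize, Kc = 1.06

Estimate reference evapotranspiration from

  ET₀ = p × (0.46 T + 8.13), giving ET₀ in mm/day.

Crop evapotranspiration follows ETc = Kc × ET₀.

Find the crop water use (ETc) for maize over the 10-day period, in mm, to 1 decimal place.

ET₀ = 0.27 × (0.46 × 29.7 + 8.13) = 0.27 × 21.792 = 5.8838 mm/d
ETc = Kc × ET₀ = 1.06 × 5.8838 = 6.2368 mm/d
Over 10 days: 6.2368 × 10 = 62.368 mm

62.4 mm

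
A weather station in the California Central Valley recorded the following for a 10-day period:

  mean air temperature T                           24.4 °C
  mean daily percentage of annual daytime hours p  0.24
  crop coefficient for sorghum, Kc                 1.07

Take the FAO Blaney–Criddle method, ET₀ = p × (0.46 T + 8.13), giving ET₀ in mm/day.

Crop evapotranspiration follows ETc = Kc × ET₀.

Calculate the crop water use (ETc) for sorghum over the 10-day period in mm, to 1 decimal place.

49.7 mm

ET₀ = 0.24 × (0.46 × 24.4 + 8.13) = 0.24 × 19.354 = 4.6450 mm/d
ETc = Kc × ET₀ = 1.07 × 4.6450 = 4.9702 mm/d
Over 10 days: 4.9702 × 10 = 49.702 mm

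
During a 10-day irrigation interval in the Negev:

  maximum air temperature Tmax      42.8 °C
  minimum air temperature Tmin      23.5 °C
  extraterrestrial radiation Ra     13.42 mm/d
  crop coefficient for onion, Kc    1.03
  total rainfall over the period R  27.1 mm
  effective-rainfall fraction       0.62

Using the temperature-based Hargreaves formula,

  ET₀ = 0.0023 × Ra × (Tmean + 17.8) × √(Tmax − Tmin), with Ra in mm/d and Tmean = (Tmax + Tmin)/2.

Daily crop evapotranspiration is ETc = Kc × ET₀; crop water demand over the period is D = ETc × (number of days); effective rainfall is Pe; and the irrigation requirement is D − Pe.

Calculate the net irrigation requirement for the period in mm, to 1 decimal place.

54.4 mm

Tmean = (42.8 + 23.5)/2 = 33.15 °C
ET₀ = 0.0023 × 13.42 × (33.15 + 17.8) × √19.3 = 0.0023 × 13.42 × 50.95 × 4.3932 = 6.9088 mm/d
ETc = Kc × ET₀ = 1.03 × 6.9088 = 7.1161 mm/d
Crop demand D = ETc × 10 d = 7.1161 × 10 = 71.161 mm
Pe = 0.62 × 27.1 = 16.802 mm
D − Pe = 71.161 − 16.802 = 54.359 mm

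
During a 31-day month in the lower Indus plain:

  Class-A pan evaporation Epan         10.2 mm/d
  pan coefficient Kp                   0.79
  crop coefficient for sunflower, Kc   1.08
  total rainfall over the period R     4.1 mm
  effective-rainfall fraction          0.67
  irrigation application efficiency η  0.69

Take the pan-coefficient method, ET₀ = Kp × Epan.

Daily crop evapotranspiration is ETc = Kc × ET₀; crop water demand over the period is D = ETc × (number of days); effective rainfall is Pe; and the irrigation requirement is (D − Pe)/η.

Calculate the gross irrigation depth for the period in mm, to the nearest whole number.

ET₀ = 0.79 × 10.2 = 8.0580 mm/d
ETc = Kc × ET₀ = 1.08 × 8.0580 = 8.7026 mm/d
Crop demand D = ETc × 31 d = 8.7026 × 31 = 269.781 mm
Pe = 0.67 × 4.1 = 2.747 mm
D − Pe = 269.781 − 2.747 = 267.034 mm
Gross irrigation = 267.034 / 0.69 = 387.006 mm

387 mm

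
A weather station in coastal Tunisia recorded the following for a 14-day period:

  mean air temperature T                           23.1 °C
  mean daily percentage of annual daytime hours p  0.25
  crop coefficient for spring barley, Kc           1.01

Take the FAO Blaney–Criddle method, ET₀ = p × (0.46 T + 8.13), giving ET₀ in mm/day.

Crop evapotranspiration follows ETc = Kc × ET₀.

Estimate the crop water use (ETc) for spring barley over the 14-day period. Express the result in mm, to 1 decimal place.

ET₀ = 0.25 × (0.46 × 23.1 + 8.13) = 0.25 × 18.756 = 4.6890 mm/d
ETc = Kc × ET₀ = 1.01 × 4.6890 = 4.7359 mm/d
Over 14 days: 4.7359 × 14 = 66.303 mm

66.3 mm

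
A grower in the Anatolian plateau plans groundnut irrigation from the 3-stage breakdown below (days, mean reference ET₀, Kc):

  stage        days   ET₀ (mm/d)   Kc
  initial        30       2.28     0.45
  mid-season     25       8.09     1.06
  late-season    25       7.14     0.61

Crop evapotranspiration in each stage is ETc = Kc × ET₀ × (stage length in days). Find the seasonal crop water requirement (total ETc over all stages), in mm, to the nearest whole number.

354 mm

initial: 0.45 × 2.28 × 30 = 30.78 mm
mid-season: 1.06 × 8.09 × 25 = 214.39 mm
late-season: 0.61 × 7.14 × 25 = 108.89 mm
Seasonal total = 354.06 mm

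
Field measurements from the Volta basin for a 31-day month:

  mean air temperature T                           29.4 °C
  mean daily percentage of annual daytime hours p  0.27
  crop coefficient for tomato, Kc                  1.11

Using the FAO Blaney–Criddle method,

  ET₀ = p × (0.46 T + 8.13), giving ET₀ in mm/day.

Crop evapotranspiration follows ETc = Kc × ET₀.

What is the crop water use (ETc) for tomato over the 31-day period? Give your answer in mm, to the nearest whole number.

ET₀ = 0.27 × (0.46 × 29.4 + 8.13) = 0.27 × 21.654 = 5.8466 mm/d
ETc = Kc × ET₀ = 1.11 × 5.8466 = 6.4897 mm/d
Over 31 days: 6.4897 × 31 = 201.181 mm

201 mm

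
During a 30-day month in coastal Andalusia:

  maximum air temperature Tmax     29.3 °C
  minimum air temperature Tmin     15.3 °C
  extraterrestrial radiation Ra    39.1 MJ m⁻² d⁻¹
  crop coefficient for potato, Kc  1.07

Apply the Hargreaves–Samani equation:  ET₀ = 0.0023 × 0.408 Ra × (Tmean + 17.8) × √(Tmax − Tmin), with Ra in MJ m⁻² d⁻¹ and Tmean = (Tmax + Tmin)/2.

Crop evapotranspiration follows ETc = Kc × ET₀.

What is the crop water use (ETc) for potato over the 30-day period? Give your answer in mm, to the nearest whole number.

177 mm

Tmean = (29.3 + 15.3)/2 = 22.30 °C
0.408 Ra = 0.408 × 39.1 = 15.9528 mm/d equivalent
ET₀ = 0.0023 × 15.9528 × (22.30 + 17.8) × √14.0 = 0.0023 × 15.9528 × 40.10 × 3.7417 = 5.5053 mm/d
ETc = Kc × ET₀ = 1.07 × 5.5053 = 5.8907 mm/d
Over 30 days: 5.8907 × 30 = 176.721 mm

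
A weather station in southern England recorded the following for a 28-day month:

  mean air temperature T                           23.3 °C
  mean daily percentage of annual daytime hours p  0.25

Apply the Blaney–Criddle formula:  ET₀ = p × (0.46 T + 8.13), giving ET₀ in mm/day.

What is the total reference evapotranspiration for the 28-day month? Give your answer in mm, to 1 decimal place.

ET₀ = 0.25 × (0.46 × 23.3 + 8.13) = 0.25 × 18.848 = 4.7120 mm/d
Monthly total = 4.7120 × 28 = 131.936 mm

131.9 mm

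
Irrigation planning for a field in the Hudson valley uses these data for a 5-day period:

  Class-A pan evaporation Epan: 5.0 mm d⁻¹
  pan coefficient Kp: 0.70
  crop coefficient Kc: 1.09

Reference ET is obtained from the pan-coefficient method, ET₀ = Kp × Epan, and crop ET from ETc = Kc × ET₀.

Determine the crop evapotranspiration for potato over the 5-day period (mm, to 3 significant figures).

ET₀ = 0.70 × 5.0 = 3.5000 mm/d
ETc = Kc × ET₀ = 1.09 × 3.5000 = 3.8150 mm/d
Over 5 days: 3.8150 × 5 = 19.075 mm

19.1 mm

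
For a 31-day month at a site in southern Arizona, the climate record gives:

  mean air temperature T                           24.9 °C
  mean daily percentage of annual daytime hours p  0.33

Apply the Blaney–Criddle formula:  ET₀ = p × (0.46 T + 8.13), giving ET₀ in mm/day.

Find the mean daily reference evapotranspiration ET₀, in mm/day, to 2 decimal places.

6.46 mm/day

ET₀ = 0.33 × (0.46 × 24.9 + 8.13) = 0.33 × 19.584 = 6.4627 mm/d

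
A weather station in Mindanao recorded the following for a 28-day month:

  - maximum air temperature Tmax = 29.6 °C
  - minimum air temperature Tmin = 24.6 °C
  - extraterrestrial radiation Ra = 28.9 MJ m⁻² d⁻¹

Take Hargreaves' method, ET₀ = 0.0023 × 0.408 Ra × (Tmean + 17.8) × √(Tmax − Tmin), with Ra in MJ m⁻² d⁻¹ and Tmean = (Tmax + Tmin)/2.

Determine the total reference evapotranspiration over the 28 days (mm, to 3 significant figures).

76.2 mm

Tmean = (29.6 + 24.6)/2 = 27.10 °C
0.408 Ra = 0.408 × 28.9 = 11.7912 mm/d equivalent
ET₀ = 0.0023 × 11.7912 × (27.10 + 17.8) × √5.0 = 0.0023 × 11.7912 × 44.90 × 2.2361 = 2.7228 mm/d
Over 28 days: 2.7228 × 28 = 76.238 mm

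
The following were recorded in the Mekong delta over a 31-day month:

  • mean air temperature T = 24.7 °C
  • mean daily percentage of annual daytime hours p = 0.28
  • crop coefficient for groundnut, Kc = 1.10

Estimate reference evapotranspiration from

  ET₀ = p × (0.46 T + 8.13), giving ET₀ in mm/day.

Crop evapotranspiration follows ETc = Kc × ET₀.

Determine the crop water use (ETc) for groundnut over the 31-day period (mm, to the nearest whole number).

186 mm

ET₀ = 0.28 × (0.46 × 24.7 + 8.13) = 0.28 × 19.492 = 5.4578 mm/d
ETc = Kc × ET₀ = 1.10 × 5.4578 = 6.0036 mm/d
Over 31 days: 6.0036 × 31 = 186.112 mm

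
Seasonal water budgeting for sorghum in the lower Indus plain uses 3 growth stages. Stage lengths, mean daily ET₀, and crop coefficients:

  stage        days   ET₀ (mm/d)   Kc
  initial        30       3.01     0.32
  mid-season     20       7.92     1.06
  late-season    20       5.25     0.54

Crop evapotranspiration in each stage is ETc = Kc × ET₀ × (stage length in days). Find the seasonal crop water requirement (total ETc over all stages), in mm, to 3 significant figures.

initial: 0.32 × 3.01 × 30 = 28.90 mm
mid-season: 1.06 × 7.92 × 20 = 167.90 mm
late-season: 0.54 × 5.25 × 20 = 56.70 mm
Seasonal total = 253.50 mm

254 mm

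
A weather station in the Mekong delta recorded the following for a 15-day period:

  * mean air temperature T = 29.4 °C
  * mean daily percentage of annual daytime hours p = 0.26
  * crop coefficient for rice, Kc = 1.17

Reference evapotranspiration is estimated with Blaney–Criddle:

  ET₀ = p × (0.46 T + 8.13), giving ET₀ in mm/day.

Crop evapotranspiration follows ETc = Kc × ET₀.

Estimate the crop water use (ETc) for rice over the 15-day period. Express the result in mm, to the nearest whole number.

ET₀ = 0.26 × (0.46 × 29.4 + 8.13) = 0.26 × 21.654 = 5.6300 mm/d
ETc = Kc × ET₀ = 1.17 × 5.6300 = 6.5871 mm/d
Over 15 days: 6.5871 × 15 = 98.807 mm

99 mm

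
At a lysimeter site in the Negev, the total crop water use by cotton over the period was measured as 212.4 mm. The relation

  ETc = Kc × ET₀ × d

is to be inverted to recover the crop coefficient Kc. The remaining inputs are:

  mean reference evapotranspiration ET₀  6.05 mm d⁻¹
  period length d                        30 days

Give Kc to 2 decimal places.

ETc = Kc × ET₀ × d  ⇒  Kc = ETc / (ET₀ × d)
Kc = 212.4 / (6.05 × 30) = 212.4 / 181.50 = 1.1702

1.17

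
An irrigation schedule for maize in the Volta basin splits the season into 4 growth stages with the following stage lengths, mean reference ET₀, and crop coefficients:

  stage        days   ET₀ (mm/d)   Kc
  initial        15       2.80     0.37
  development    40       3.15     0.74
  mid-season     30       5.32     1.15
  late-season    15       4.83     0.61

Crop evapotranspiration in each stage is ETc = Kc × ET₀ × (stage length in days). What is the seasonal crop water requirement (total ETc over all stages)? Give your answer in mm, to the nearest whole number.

initial: 0.37 × 2.80 × 15 = 15.54 mm
development: 0.74 × 3.15 × 40 = 93.24 mm
mid-season: 1.15 × 5.32 × 30 = 183.54 mm
late-season: 0.61 × 4.83 × 15 = 44.19 mm
Seasonal total = 336.51 mm

337 mm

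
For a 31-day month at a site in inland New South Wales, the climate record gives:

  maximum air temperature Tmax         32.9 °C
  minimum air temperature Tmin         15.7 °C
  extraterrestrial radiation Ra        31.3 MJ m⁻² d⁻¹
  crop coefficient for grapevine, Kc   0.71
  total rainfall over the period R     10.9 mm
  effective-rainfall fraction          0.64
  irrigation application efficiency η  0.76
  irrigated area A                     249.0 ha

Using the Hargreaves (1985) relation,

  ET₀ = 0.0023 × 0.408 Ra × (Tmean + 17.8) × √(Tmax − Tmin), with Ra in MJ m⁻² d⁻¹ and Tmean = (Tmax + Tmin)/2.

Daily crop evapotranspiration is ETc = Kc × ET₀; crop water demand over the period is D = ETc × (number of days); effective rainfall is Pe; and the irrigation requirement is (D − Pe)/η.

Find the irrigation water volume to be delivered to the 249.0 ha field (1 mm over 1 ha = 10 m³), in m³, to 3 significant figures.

347000 m³

Tmean = (32.9 + 15.7)/2 = 24.30 °C
0.408 Ra = 0.408 × 31.3 = 12.7704 mm/d equivalent
ET₀ = 0.0023 × 12.7704 × (24.30 + 17.8) × √17.2 = 0.0023 × 12.7704 × 42.10 × 4.1473 = 5.1284 mm/d
ETc = Kc × ET₀ = 0.71 × 5.1284 = 3.6412 mm/d
Crop demand D = ETc × 31 d = 3.6412 × 31 = 112.877 mm
Pe = 0.64 × 10.9 = 6.976 mm
D − Pe = 112.877 − 6.976 = 105.901 mm
Gross irrigation = 105.901 / 0.76 = 139.343 mm
Volume = 139.343 mm × 249.0 ha × 10 = 346964.1 m³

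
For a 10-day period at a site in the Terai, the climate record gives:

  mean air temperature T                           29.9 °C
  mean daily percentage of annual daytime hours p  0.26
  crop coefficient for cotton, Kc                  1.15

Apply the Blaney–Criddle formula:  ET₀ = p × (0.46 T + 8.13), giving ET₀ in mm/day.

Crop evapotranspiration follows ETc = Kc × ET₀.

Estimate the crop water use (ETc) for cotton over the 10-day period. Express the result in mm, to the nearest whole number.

ET₀ = 0.26 × (0.46 × 29.9 + 8.13) = 0.26 × 21.884 = 5.6898 mm/d
ETc = Kc × ET₀ = 1.15 × 5.6898 = 6.5433 mm/d
Over 10 days: 6.5433 × 10 = 65.433 mm

65 mm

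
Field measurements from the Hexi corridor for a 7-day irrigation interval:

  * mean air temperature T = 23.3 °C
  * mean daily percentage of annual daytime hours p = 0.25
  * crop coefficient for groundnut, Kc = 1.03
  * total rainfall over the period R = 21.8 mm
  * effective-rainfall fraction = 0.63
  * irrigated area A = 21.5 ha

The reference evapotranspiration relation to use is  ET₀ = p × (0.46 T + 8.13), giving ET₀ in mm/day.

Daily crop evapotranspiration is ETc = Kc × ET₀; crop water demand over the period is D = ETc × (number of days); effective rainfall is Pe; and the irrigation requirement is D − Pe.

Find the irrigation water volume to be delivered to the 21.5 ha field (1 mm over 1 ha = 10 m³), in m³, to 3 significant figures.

4350 m³

ET₀ = 0.25 × (0.46 × 23.3 + 8.13) = 0.25 × 18.848 = 4.7120 mm/d
ETc = Kc × ET₀ = 1.03 × 4.7120 = 4.8534 mm/d
Crop demand D = ETc × 7 d = 4.8534 × 7 = 33.974 mm
Pe = 0.63 × 21.8 = 13.734 mm
D − Pe = 33.974 − 13.734 = 20.240 mm
Volume = 20.240 mm × 21.5 ha × 10 = 4351.6 m³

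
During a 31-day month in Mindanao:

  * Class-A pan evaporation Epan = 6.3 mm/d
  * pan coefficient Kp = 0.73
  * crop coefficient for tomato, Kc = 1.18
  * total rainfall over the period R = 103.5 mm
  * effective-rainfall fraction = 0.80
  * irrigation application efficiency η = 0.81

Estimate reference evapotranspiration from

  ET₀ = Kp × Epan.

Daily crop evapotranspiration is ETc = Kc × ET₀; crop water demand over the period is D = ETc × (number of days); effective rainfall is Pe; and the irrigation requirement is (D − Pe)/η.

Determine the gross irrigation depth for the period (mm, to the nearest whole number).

105 mm

ET₀ = 0.73 × 6.3 = 4.5990 mm/d
ETc = Kc × ET₀ = 1.18 × 4.5990 = 5.4268 mm/d
Crop demand D = ETc × 31 d = 5.4268 × 31 = 168.231 mm
Pe = 0.80 × 103.5 = 82.800 mm
D − Pe = 168.231 − 82.800 = 85.431 mm
Gross irrigation = 85.431 / 0.81 = 105.470 mm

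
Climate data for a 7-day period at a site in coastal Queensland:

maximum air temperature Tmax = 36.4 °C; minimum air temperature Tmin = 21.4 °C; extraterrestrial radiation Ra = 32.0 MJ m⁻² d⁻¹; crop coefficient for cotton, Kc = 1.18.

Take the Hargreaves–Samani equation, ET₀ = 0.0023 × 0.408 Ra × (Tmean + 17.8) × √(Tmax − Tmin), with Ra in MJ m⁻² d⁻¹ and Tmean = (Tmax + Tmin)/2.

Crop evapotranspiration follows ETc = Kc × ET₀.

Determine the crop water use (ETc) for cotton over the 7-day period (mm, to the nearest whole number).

45 mm

Tmean = (36.4 + 21.4)/2 = 28.90 °C
0.408 Ra = 0.408 × 32.0 = 13.0560 mm/d equivalent
ET₀ = 0.0023 × 13.0560 × (28.90 + 17.8) × √15.0 = 0.0023 × 13.0560 × 46.70 × 3.8730 = 5.4313 mm/d
ETc = Kc × ET₀ = 1.18 × 5.4313 = 6.4089 mm/d
Over 7 days: 6.4089 × 7 = 44.862 mm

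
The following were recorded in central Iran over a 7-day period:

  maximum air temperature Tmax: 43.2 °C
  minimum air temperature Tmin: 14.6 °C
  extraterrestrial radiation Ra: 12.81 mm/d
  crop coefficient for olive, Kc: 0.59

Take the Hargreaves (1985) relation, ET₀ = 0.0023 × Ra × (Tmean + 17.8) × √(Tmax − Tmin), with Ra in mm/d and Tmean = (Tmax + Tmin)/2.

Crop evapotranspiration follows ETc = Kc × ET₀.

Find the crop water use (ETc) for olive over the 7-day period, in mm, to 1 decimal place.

Tmean = (43.2 + 14.6)/2 = 28.90 °C
ET₀ = 0.0023 × 12.81 × (28.90 + 17.8) × √28.6 = 0.0023 × 12.81 × 46.70 × 5.3479 = 7.3583 mm/d
ETc = Kc × ET₀ = 0.59 × 7.3583 = 4.3414 mm/d
Over 7 days: 4.3414 × 7 = 30.390 mm

30.4 mm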